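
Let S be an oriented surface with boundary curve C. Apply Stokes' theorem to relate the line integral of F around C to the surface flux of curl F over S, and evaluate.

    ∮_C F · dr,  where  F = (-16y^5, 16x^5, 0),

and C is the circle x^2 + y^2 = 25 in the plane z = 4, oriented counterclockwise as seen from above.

Let S be the flat disk x^2 + y^2 ≤ 25 in the plane z = 4, with upward unit normal n̂ = ẑ. By Stokes' theorem,

    ∮_C F · dr = ∬_S (∇ × F) · n̂ dS = ∬_D (curl F)_z dA,

where D is the disk x^2 + y^2 ≤ 25.

Compute the curl of F = (-16y^5, 16x^5, 0):
    (∇ × F)_x = ∂F_z/∂y - ∂F_y/∂z = 0,
    (∇ × F)_y = ∂F_x/∂z - ∂F_z/∂x = 0,
    (∇ × F)_z = ∂F_y/∂x - ∂F_x/∂y = 80x^4 + 80y^4.

On z = 4, (curl F)_z = 80x^4 + 80y^4.

Convert to polar (x = r cos θ, y = r sin θ, dA = r dr dθ); the integrand becomes 80r^4(sin(θ)^4 + cos(θ)^4), so

    ∬_D (curl F)_z dA = ∫_0^{2π} ∫_0^{5} (80r^4(sin(θ)^4 + cos(θ)^4)) · r dr dθ.

Inner (r from 0 to 5): 625000sin(θ)^4/3 + 625000cos(θ)^4/3.
Outer (θ from 0 to 2π): 312500π.

Therefore ∮_C F · dr = 312500π.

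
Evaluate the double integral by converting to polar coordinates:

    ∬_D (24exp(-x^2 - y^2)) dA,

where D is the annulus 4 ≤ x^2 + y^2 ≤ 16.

The region D is 2 ≤ r ≤ 4, 0 ≤ θ ≤ 2π in polar coordinates, where x = r cos(θ), y = r sin(θ), and dA = r dr dθ.

Under the substitution, the integrand becomes 24exp(-r^2), so

    ∬_D (24exp(-x^2 - y^2)) dA = ∫_{0}^{2π} ∫_{2}^{4} (24exp(-r^2)) · r dr dθ.

Inner integral (in r): ∫_{2}^{4} (24exp(-r^2)) · r dr = -(12 - 12exp(12))exp(-16).

Outer integral (in θ): ∫_{0}^{2π} (-(12 - 12exp(12))exp(-16)) dθ = -24π (1 - exp(12))exp(-16).

Therefore ∬_D (24exp(-x^2 - y^2)) dA = -24π (1 - exp(12))exp(-16).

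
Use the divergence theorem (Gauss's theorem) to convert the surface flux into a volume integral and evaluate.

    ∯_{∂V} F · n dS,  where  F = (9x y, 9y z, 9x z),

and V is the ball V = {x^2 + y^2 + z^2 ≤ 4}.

By the divergence theorem,

    ∯_{∂V} F · n dS = ∭_V (∇ · F) dV.

Compute the divergence:
    ∇ · F = ∂F_x/∂x + ∂F_y/∂y + ∂F_z/∂z = 9y + 9z + 9x = 9x + 9y + 9z.

In spherical coordinates, x = ρ sin(φ) cos(θ), y = ρ sin(φ) sin(θ), z = ρ cos(φ), dV = ρ^2 sin(φ) dρ dφ dθ, with 0 ≤ ρ ≤ 2, 0 ≤ φ ≤ π, 0 ≤ θ ≤ 2π.

The integrand, after substitution and multiplying by the volume element, becomes (9ρ (sqrt(2)sin(φ)sin(θ + π/4) + cos(φ))) · ρ^2 sin(φ), so

    ∭_V (∇·F) dV = ∫_0^{2π} ∫_0^{π} ∫_0^{2} (9ρ (sqrt(2)sin(φ)sin(θ + π/4) + cos(φ))) · ρ^2 sin(φ) dρ dφ dθ.

Inner (ρ from 0 to 2): 36(sqrt(2)sin(φ)sin(θ + π/4) + cos(φ))sin(φ).
Middle (φ from 0 to π): 18sqrt(2)π sin(θ + π/4).
Outer (θ from 0 to 2π): 0.

Therefore ∯_{∂V} F · n dS = 0.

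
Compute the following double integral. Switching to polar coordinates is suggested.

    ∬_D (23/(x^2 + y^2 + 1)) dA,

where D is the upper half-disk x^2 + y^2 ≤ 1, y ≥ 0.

The region D is 0 ≤ r ≤ 1, 0 ≤ θ ≤ π in polar coordinates, where x = r cos(θ), y = r sin(θ), and dA = r dr dθ.

Under the substitution, the integrand becomes 23/(r^2 + 1), so

    ∬_D (23/(x^2 + y^2 + 1)) dA = ∫_{0}^{π} ∫_{0}^{1} (23/(r^2 + 1)) · r dr dθ.

Inner integral (in r): ∫_{0}^{1} (23/(r^2 + 1)) · r dr = 23log(2)/2.

Outer integral (in θ): ∫_{0}^{π} (23log(2)/2) dθ = 23π log(2)/2.

Therefore ∬_D (23/(x^2 + y^2 + 1)) dA = 23π log(2)/2.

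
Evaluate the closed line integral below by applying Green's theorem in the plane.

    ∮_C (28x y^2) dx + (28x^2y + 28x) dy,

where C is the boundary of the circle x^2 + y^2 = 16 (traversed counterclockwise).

Green's theorem converts the closed line integral into a double integral over the enclosed region D:

    ∮_C P dx + Q dy = ∬_D (∂Q/∂x - ∂P/∂y) dA.

Here P = 28x y^2, Q = 28x^2y + 28x, so

    ∂Q/∂x = 56x y + 28,    ∂P/∂y = 56x y,
    ∂Q/∂x - ∂P/∂y = 28.

D is the region x^2 + y^2 ≤ 16. Evaluating the double integral:

In polar coordinates (x = r cos θ, y = r sin θ, dA = r dr dθ) the integrand becomes 28, so

    ∬_D (28) dA = ∫_0^{2π} ∫_0^{4} (28) · r dr dθ.

Inner (r from 0 to 4): 224.
Outer (θ from 0 to 2π): 448π.

Therefore ∮_C P dx + Q dy = 448π.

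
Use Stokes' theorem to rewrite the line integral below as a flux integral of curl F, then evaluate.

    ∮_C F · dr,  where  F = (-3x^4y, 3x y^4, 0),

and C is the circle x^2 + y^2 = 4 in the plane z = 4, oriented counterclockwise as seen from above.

Let S be the flat disk x^2 + y^2 ≤ 4 in the plane z = 4, with upward unit normal n̂ = ẑ. By Stokes' theorem,

    ∮_C F · dr = ∬_S (∇ × F) · n̂ dS = ∬_D (curl F)_z dA,

where D is the disk x^2 + y^2 ≤ 4.

Compute the curl of F = (-3x^4y, 3x y^4, 0):
    (∇ × F)_x = ∂F_z/∂y - ∂F_y/∂z = 0,
    (∇ × F)_y = ∂F_x/∂z - ∂F_z/∂x = 0,
    (∇ × F)_z = ∂F_y/∂x - ∂F_x/∂y = 3x^4 + 3y^4.

On z = 4, (curl F)_z = 3x^4 + 3y^4.

Convert to polar (x = r cos θ, y = r sin θ, dA = r dr dθ); the integrand becomes 3r^4(sin(θ)^4 + cos(θ)^4), so

    ∬_D (curl F)_z dA = ∫_0^{2π} ∫_0^{2} (3r^4(sin(θ)^4 + cos(θ)^4)) · r dr dθ.

Inner (r from 0 to 2): 32sin(θ)^4 + 32cos(θ)^4.
Outer (θ from 0 to 2π): 48π.

Therefore ∮_C F · dr = 48π.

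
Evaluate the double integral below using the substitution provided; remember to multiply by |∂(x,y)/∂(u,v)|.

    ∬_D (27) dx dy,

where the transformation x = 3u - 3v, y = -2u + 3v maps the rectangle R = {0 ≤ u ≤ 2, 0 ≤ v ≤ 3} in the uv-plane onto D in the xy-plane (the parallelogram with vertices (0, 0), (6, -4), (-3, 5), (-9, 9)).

Compute the Jacobian determinant of (x, y) with respect to (u, v):

    ∂(x,y)/∂(u,v) = | 3  -3 | = (3)(3) - (-3)(-2) = 3.
                   | -2  3 |

Its absolute value is |J| = 3 (the area scaling factor).

Substituting x = 3u - 3v, y = -2u + 3v into the integrand,

    27 → 27,

so the integral becomes

    ∬_R (27) · |J| du dv = ∫_0^2 ∫_0^3 (81) dv du.

Inner (v): 243.
Outer (u): 486.

Therefore ∬_D (27) dx dy = 486.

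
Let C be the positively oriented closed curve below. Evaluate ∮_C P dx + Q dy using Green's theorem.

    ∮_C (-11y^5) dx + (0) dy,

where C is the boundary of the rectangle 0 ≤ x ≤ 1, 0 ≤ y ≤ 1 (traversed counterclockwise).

Green's theorem converts the closed line integral into a double integral over the enclosed region D:

    ∮_C P dx + Q dy = ∬_D (∂Q/∂x - ∂P/∂y) dA.

Here P = -11y^5, Q = 0, so

    ∂Q/∂x = 0,    ∂P/∂y = -55y^4,
    ∂Q/∂x - ∂P/∂y = 55y^4.

D is the region 0 ≤ x ≤ 1, 0 ≤ y ≤ 1. Evaluating the double integral:

    ∬_D (55y^4) dA = ∫_0^{1} ∫_0^{1} (55y^4) dy dx.

Inner (y from 0 to 1): 11.
Outer (x from 0 to 1): 11.

Therefore ∮_C P dx + Q dy = 11.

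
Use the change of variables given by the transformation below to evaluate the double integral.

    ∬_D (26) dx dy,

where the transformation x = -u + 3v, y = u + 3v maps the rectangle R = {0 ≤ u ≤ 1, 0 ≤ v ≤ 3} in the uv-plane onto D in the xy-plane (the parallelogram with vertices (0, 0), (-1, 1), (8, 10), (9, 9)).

Compute the Jacobian determinant of (x, y) with respect to (u, v):

    ∂(x,y)/∂(u,v) = | -1  3 | = (-1)(3) - (3)(1) = -6.
                   | 1  3 |

Its absolute value is |J| = 6 (the area scaling factor).

Substituting x = -u + 3v, y = u + 3v into the integrand,

    26 → 26,

so the integral becomes

    ∬_R (26) · |J| du dv = ∫_0^1 ∫_0^3 (156) dv du.

Inner (v): 468.
Outer (u): 468.

Therefore ∬_D (26) dx dy = 468.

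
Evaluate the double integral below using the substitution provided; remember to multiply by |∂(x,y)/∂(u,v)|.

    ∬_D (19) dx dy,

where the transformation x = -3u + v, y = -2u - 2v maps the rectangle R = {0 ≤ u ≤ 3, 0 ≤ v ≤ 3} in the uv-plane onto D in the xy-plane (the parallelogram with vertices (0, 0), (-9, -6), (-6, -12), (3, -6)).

Compute the Jacobian determinant of (x, y) with respect to (u, v):

    ∂(x,y)/∂(u,v) = | -3  1 | = (-3)(-2) - (1)(-2) = 8.
                   | -2  -2 |

Its absolute value is |J| = 8 (the area scaling factor).

Substituting x = -3u + v, y = -2u - 2v into the integrand,

    19 → 19,

so the integral becomes

    ∬_R (19) · |J| du dv = ∫_0^3 ∫_0^3 (152) dv du.

Inner (v): 456.
Outer (u): 1368.

Therefore ∬_D (19) dx dy = 1368.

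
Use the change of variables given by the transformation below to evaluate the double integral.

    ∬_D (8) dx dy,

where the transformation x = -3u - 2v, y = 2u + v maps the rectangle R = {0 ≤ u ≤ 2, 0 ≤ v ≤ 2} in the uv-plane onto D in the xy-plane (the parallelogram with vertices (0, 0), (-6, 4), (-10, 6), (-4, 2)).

Compute the Jacobian determinant of (x, y) with respect to (u, v):

    ∂(x,y)/∂(u,v) = | -3  -2 | = (-3)(1) - (-2)(2) = 1.
                   | 2  1 |

Its absolute value is |J| = 1 (the area scaling factor).

Substituting x = -3u - 2v, y = 2u + v into the integrand,

    8 → 8,

so the integral becomes

    ∬_R (8) · |J| du dv = ∫_0^2 ∫_0^2 (8) dv du.

Inner (v): 16.
Outer (u): 32.

Therefore ∬_D (8) dx dy = 32.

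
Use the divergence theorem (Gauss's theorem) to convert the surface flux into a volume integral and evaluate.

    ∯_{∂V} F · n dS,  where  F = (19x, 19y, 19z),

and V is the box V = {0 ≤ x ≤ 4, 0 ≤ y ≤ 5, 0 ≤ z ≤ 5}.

By the divergence theorem,

    ∯_{∂V} F · n dS = ∭_V (∇ · F) dV.

Compute the divergence:
    ∇ · F = ∂F_x/∂x + ∂F_y/∂y + ∂F_z/∂z = 19 + 19 + 19 = 57.

V is a rectangular box, so dV = dx dy dz with 0 ≤ x ≤ 4, 0 ≤ y ≤ 5, 0 ≤ z ≤ 5.

Integrate (57) over V as an iterated integral:

    ∭_V (∇·F) dV = ∫_0^{4} ∫_0^{5} ∫_0^{5} (57) dz dy dx.

Inner (z from 0 to 5): 285.
Middle (y from 0 to 5): 1425.
Outer (x from 0 to 4): 5700.

Therefore ∯_{∂V} F · n dS = 5700.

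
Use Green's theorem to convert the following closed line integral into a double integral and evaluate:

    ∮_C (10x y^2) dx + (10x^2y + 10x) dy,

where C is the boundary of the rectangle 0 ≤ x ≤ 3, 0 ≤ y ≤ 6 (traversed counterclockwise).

Green's theorem converts the closed line integral into a double integral over the enclosed region D:

    ∮_C P dx + Q dy = ∬_D (∂Q/∂x - ∂P/∂y) dA.

Here P = 10x y^2, Q = 10x^2y + 10x, so

    ∂Q/∂x = 20x y + 10,    ∂P/∂y = 20x y,
    ∂Q/∂x - ∂P/∂y = 10.

D is the region 0 ≤ x ≤ 3, 0 ≤ y ≤ 6. Evaluating the double integral:

    ∬_D (10) dA = ∫_0^{3} ∫_0^{6} (10) dy dx.

Inner (y from 0 to 6): 60.
Outer (x from 0 to 3): 180.

Therefore ∮_C P dx + Q dy = 180.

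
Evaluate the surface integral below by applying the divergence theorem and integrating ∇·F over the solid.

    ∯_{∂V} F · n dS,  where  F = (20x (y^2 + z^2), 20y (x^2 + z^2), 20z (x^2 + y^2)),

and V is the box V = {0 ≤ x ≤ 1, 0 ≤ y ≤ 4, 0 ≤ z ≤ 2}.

By the divergence theorem,

    ∯_{∂V} F · n dS = ∭_V (∇ · F) dV.

Compute the divergence:
    ∇ · F = ∂F_x/∂x + ∂F_y/∂y + ∂F_z/∂z = 20y^2 + 20z^2 + 20x^2 + 20z^2 + 20x^2 + 20y^2 = 40x^2 + 40y^2 + 40z^2.

V is a rectangular box, so dV = dx dy dz with 0 ≤ x ≤ 1, 0 ≤ y ≤ 4, 0 ≤ z ≤ 2.

Integrate (40x^2 + 40y^2 + 40z^2) over V as an iterated integral:

    ∭_V (∇·F) dV = ∫_0^{1} ∫_0^{4} ∫_0^{2} (40x^2 + 40y^2 + 40z^2) dz dy dx.

Inner (z from 0 to 2): 80x^2 + 80y^2 + 320/3.
Middle (y from 0 to 4): 320x^2 + 6400/3.
Outer (x from 0 to 1): 2240.

Therefore ∯_{∂V} F · n dS = 2240.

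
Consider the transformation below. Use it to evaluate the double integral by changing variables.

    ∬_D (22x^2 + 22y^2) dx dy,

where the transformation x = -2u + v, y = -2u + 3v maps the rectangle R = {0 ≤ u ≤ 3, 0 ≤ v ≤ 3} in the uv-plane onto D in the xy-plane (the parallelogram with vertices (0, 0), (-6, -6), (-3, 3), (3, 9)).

Compute the Jacobian determinant of (x, y) with respect to (u, v):

    ∂(x,y)/∂(u,v) = | -2  1 | = (-2)(3) - (1)(-2) = -4.
                   | -2  3 |

Its absolute value is |J| = 4 (the area scaling factor).

Substituting x = -2u + v, y = -2u + 3v into the integrand,

    22x^2 + 22y^2 → 176u^2 - 352u v + 220v^2,

so the integral becomes

    ∬_R (176u^2 - 352u v + 220v^2) · |J| du dv = ∫_0^3 ∫_0^3 (704u^2 - 1408u v + 880v^2) dv du.

Inner (v): 2112u^2 - 6336u + 7920.
Outer (u): 14256.

Therefore ∬_D (22x^2 + 22y^2) dx dy = 14256.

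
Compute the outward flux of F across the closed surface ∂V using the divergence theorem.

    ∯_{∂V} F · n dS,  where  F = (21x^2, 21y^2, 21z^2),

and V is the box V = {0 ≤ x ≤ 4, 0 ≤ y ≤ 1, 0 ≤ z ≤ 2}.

By the divergence theorem,

    ∯_{∂V} F · n dS = ∭_V (∇ · F) dV.

Compute the divergence:
    ∇ · F = ∂F_x/∂x + ∂F_y/∂y + ∂F_z/∂z = 42x + 42y + 42z.

V is a rectangular box, so dV = dx dy dz with 0 ≤ x ≤ 4, 0 ≤ y ≤ 1, 0 ≤ z ≤ 2.

Integrate (42x + 42y + 42z) over V as an iterated integral:

    ∭_V (∇·F) dV = ∫_0^{4} ∫_0^{1} ∫_0^{2} (42x + 42y + 42z) dz dy dx.

Inner (z from 0 to 2): 84x + 84y + 84.
Middle (y from 0 to 1): 84x + 126.
Outer (x from 0 to 4): 1176.

Therefore ∯_{∂V} F · n dS = 1176.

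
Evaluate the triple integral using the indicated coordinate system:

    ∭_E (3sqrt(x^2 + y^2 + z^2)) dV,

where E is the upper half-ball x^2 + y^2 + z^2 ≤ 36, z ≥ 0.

In spherical coordinates, x = ρ sin(φ) cos(θ), y = ρ sin(φ) sin(θ), z = ρ cos(φ), and dV = ρ^2 sin(φ) dρ dφ dθ.

The integrand becomes 3ρ, so

    ∭_E (3sqrt(x^2 + y^2 + z^2)) dV = ∫_{0}^{2π} ∫_{0}^{π/2} ∫_{0}^{6} (3ρ) · ρ^2 sin(φ) dρ dφ dθ.

Inner (ρ): 972sin(φ).
Middle (φ): 972.
Outer (θ): 1944π.

Therefore the triple integral equals 1944π.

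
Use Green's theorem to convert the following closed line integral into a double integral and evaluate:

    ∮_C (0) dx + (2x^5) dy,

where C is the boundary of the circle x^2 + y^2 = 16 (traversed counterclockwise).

Green's theorem converts the closed line integral into a double integral over the enclosed region D:

    ∮_C P dx + Q dy = ∬_D (∂Q/∂x - ∂P/∂y) dA.

Here P = 0, Q = 2x^5, so

    ∂Q/∂x = 10x^4,    ∂P/∂y = 0,
    ∂Q/∂x - ∂P/∂y = 10x^4.

D is the region x^2 + y^2 ≤ 16. Evaluating the double integral:

In polar coordinates (x = r cos θ, y = r sin θ, dA = r dr dθ) the integrand becomes 10r^4cos(θ)^4, so

    ∬_D (10x^4) dA = ∫_0^{2π} ∫_0^{4} (10r^4cos(θ)^4) · r dr dθ.

Inner (r from 0 to 4): 20480cos(θ)^4/3.
Outer (θ from 0 to 2π): 5120π.

Therefore ∮_C P dx + Q dy = 5120π.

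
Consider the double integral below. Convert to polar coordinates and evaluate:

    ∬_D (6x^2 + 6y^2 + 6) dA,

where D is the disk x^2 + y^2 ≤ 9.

The region D is 0 ≤ r ≤ 3, 0 ≤ θ ≤ 2π in polar coordinates, where x = r cos(θ), y = r sin(θ), and dA = r dr dθ.

Under the substitution, the integrand becomes 6r^2 + 6, so

    ∬_D (6x^2 + 6y^2 + 6) dA = ∫_{0}^{2π} ∫_{0}^{3} (6r^2 + 6) · r dr dθ.

Inner integral (in r): ∫_{0}^{3} (6r^2 + 6) · r dr = 297/2.

Outer integral (in θ): ∫_{0}^{2π} (297/2) dθ = 297π.

Therefore ∬_D (6x^2 + 6y^2 + 6) dA = 297π.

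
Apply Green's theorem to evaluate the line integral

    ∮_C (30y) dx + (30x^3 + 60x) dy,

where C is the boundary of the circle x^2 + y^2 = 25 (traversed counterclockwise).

Green's theorem converts the closed line integral into a double integral over the enclosed region D:

    ∮_C P dx + Q dy = ∬_D (∂Q/∂x - ∂P/∂y) dA.

Here P = 30y, Q = 30x^3 + 60x, so

    ∂Q/∂x = 90x^2 + 60,    ∂P/∂y = 30,
    ∂Q/∂x - ∂P/∂y = 90x^2 + 30.

D is the region x^2 + y^2 ≤ 25. Evaluating the double integral:

In polar coordinates (x = r cos θ, y = r sin θ, dA = r dr dθ) the integrand becomes 90r^2cos(θ)^2 + 30, so

    ∬_D (90x^2 + 30) dA = ∫_0^{2π} ∫_0^{5} (90r^2cos(θ)^2 + 30) · r dr dθ.

Inner (r from 0 to 5): 28125cos(θ)^2/2 + 375.
Outer (θ from 0 to 2π): 29625π/2.

Therefore ∮_C P dx + Q dy = 29625π/2.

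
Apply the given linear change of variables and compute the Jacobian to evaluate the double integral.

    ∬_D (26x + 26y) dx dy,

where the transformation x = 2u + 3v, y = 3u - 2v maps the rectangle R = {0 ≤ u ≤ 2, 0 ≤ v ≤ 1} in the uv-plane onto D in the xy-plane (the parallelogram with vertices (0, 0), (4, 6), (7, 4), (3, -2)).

Compute the Jacobian determinant of (x, y) with respect to (u, v):

    ∂(x,y)/∂(u,v) = | 2  3 | = (2)(-2) - (3)(3) = -13.
                   | 3  -2 |

Its absolute value is |J| = 13 (the area scaling factor).

Substituting x = 2u + 3v, y = 3u - 2v into the integrand,

    26x + 26y → 130u + 26v,

so the integral becomes

    ∬_R (130u + 26v) · |J| du dv = ∫_0^2 ∫_0^1 (1690u + 338v) dv du.

Inner (v): 1690u + 169.
Outer (u): 3718.

Therefore ∬_D (26x + 26y) dx dy = 3718.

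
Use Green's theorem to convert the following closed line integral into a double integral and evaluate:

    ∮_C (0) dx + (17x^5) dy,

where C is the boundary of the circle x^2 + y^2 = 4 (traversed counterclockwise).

Green's theorem converts the closed line integral into a double integral over the enclosed region D:

    ∮_C P dx + Q dy = ∬_D (∂Q/∂x - ∂P/∂y) dA.

Here P = 0, Q = 17x^5, so

    ∂Q/∂x = 85x^4,    ∂P/∂y = 0,
    ∂Q/∂x - ∂P/∂y = 85x^4.

D is the region x^2 + y^2 ≤ 4. Evaluating the double integral:

In polar coordinates (x = r cos θ, y = r sin θ, dA = r dr dθ) the integrand becomes 85r^4cos(θ)^4, so

    ∬_D (85x^4) dA = ∫_0^{2π} ∫_0^{2} (85r^4cos(θ)^4) · r dr dθ.

Inner (r from 0 to 2): 2720cos(θ)^4/3.
Outer (θ from 0 to 2π): 680π.

Therefore ∮_C P dx + Q dy = 680π.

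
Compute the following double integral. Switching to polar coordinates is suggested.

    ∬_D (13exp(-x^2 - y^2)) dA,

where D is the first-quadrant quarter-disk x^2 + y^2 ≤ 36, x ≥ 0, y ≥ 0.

The region D is 0 ≤ r ≤ 6, 0 ≤ θ ≤ π/2 in polar coordinates, where x = r cos(θ), y = r sin(θ), and dA = r dr dθ.

Under the substitution, the integrand becomes 13exp(-r^2), so

    ∬_D (13exp(-x^2 - y^2)) dA = ∫_{0}^{π/2} ∫_{0}^{6} (13exp(-r^2)) · r dr dθ.

Inner integral (in r): ∫_{0}^{6} (13exp(-r^2)) · r dr = 13/2 - 13exp(-36)/2.

Outer integral (in θ): ∫_{0}^{π/2} (13/2 - 13exp(-36)/2) dθ = -13π (1 - exp(36))exp(-36)/4.

Therefore ∬_D (13exp(-x^2 - y^2)) dA = -13π (1 - exp(36))exp(-36)/4.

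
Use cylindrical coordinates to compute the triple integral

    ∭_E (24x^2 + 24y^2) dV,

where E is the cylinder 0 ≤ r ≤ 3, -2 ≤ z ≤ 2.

In cylindrical coordinates, x = r cos(θ), y = r sin(θ), z = z, and dV = r dr dθ dz.

The integrand becomes 24r^2, so

    ∭_E (24x^2 + 24y^2) dV = ∫_{0}^{2π} ∫_{0}^{3} ∫_{-2}^{2} (24r^2) · r dz dr dθ.

Inner (z): 96r^3.
Middle (r from 0 to 3): 1944.
Outer (θ): 3888π.

Therefore the triple integral equals 3888π.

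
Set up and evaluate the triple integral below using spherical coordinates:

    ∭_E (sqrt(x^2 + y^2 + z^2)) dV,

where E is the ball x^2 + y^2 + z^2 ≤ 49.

In spherical coordinates, x = ρ sin(φ) cos(θ), y = ρ sin(φ) sin(θ), z = ρ cos(φ), and dV = ρ^2 sin(φ) dρ dφ dθ.

The integrand becomes ρ, so

    ∭_E (sqrt(x^2 + y^2 + z^2)) dV = ∫_{0}^{2π} ∫_{0}^{π} ∫_{0}^{7} (ρ) · ρ^2 sin(φ) dρ dφ dθ.

Inner (ρ): 2401sin(φ)/4.
Middle (φ): 2401/2.
Outer (θ): 2401π.

Therefore the triple integral equals 2401π.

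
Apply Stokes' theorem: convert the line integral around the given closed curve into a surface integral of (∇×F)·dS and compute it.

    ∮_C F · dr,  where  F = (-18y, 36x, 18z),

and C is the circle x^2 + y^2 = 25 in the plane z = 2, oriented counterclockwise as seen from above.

Let S be the flat disk x^2 + y^2 ≤ 25 in the plane z = 2, with upward unit normal n̂ = ẑ. By Stokes' theorem,

    ∮_C F · dr = ∬_S (∇ × F) · n̂ dS = ∬_D (curl F)_z dA,

where D is the disk x^2 + y^2 ≤ 25.

Compute the curl of F = (-18y, 36x, 18z):
    (∇ × F)_x = ∂F_z/∂y - ∂F_y/∂z = 0,
    (∇ × F)_y = ∂F_x/∂z - ∂F_z/∂x = 0,
    (∇ × F)_z = ∂F_y/∂x - ∂F_x/∂y = 54.

On z = 2, (curl F)_z = 54.

Convert to polar (x = r cos θ, y = r sin θ, dA = r dr dθ); the integrand becomes 54, so

    ∬_D (curl F)_z dA = ∫_0^{2π} ∫_0^{5} (54) · r dr dθ.

Inner (r from 0 to 5): 675.
Outer (θ from 0 to 2π): 1350π.

Therefore ∮_C F · dr = 1350π.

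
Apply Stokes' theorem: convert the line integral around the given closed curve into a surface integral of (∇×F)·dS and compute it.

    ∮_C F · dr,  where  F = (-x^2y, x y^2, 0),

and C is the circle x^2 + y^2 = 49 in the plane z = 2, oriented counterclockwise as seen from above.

Let S be the flat disk x^2 + y^2 ≤ 49 in the plane z = 2, with upward unit normal n̂ = ẑ. By Stokes' theorem,

    ∮_C F · dr = ∬_S (∇ × F) · n̂ dS = ∬_D (curl F)_z dA,

where D is the disk x^2 + y^2 ≤ 49.

Compute the curl of F = (-x^2y, x y^2, 0):
    (∇ × F)_x = ∂F_z/∂y - ∂F_y/∂z = 0,
    (∇ × F)_y = ∂F_x/∂z - ∂F_z/∂x = 0,
    (∇ × F)_z = ∂F_y/∂x - ∂F_x/∂y = x^2 + y^2.

On z = 2, (curl F)_z = x^2 + y^2.

Convert to polar (x = r cos θ, y = r sin θ, dA = r dr dθ); the integrand becomes r^2, so

    ∬_D (curl F)_z dA = ∫_0^{2π} ∫_0^{7} (r^2) · r dr dθ.

Inner (r from 0 to 7): 2401/4.
Outer (θ from 0 to 2π): 2401π/2.

Therefore ∮_C F · dr = 2401π/2.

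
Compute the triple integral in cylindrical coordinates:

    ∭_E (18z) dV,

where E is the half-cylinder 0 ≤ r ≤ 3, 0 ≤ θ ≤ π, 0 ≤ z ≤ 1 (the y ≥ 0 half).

In cylindrical coordinates, x = r cos(θ), y = r sin(θ), z = z, and dV = r dr dθ dz.

The integrand becomes 18z, so

    ∭_E (18z) dV = ∫_{0}^{π} ∫_{0}^{3} ∫_{0}^{1} (18z) · r dz dr dθ.

Inner (z): 9r.
Middle (r from 0 to 3): 81/2.
Outer (θ): 81π/2.

Therefore the triple integral equals 81π/2.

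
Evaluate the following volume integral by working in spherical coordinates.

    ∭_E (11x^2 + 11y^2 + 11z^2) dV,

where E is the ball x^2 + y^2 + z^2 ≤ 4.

In spherical coordinates, x = ρ sin(φ) cos(θ), y = ρ sin(φ) sin(θ), z = ρ cos(φ), and dV = ρ^2 sin(φ) dρ dφ dθ.

The integrand becomes 11ρ^2, so

    ∭_E (11x^2 + 11y^2 + 11z^2) dV = ∫_{0}^{2π} ∫_{0}^{π} ∫_{0}^{2} (11ρ^2) · ρ^2 sin(φ) dρ dφ dθ.

Inner (ρ): 352sin(φ)/5.
Middle (φ): 704/5.
Outer (θ): 1408π/5.

Therefore the triple integral equals 1408π/5.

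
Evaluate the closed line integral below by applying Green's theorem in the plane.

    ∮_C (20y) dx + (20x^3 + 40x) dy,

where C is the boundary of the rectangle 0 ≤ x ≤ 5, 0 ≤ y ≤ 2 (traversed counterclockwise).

Green's theorem converts the closed line integral into a double integral over the enclosed region D:

    ∮_C P dx + Q dy = ∬_D (∂Q/∂x - ∂P/∂y) dA.

Here P = 20y, Q = 20x^3 + 40x, so

    ∂Q/∂x = 60x^2 + 40,    ∂P/∂y = 20,
    ∂Q/∂x - ∂P/∂y = 60x^2 + 20.

D is the region 0 ≤ x ≤ 5, 0 ≤ y ≤ 2. Evaluating the double integral:

    ∬_D (60x^2 + 20) dA = ∫_0^{5} ∫_0^{2} (60x^2 + 20) dy dx.

Inner (y from 0 to 2): 120x^2 + 40.
Outer (x from 0 to 5): 5200.

Therefore ∮_C P dx + Q dy = 5200.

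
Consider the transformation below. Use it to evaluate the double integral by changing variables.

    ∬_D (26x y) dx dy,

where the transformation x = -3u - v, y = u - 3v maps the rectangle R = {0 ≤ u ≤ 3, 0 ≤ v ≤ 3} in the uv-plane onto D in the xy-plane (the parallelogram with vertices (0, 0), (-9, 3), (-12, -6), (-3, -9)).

Compute the Jacobian determinant of (x, y) with respect to (u, v):

    ∂(x,y)/∂(u,v) = | -3  -1 | = (-3)(-3) - (-1)(1) = 10.
                   | 1  -3 |

Its absolute value is |J| = 10 (the area scaling factor).

Substituting x = -3u - v, y = u - 3v into the integrand,

    26x y → -78u^2 + 208u v + 78v^2,

so the integral becomes

    ∬_R (-78u^2 + 208u v + 78v^2) · |J| du dv = ∫_0^3 ∫_0^3 (-780u^2 + 2080u v + 780v^2) dv du.

Inner (v): -2340u^2 + 9360u + 7020.
Outer (u): 42120.

Therefore ∬_D (26x y) dx dy = 42120.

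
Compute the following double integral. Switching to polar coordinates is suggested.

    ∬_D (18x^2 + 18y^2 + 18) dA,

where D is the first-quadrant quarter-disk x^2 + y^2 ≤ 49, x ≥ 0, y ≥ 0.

The region D is 0 ≤ r ≤ 7, 0 ≤ θ ≤ π/2 in polar coordinates, where x = r cos(θ), y = r sin(θ), and dA = r dr dθ.

Under the substitution, the integrand becomes 18r^2 + 18, so

    ∬_D (18x^2 + 18y^2 + 18) dA = ∫_{0}^{π/2} ∫_{0}^{7} (18r^2 + 18) · r dr dθ.

Inner integral (in r): ∫_{0}^{7} (18r^2 + 18) · r dr = 22491/2.

Outer integral (in θ): ∫_{0}^{π/2} (22491/2) dθ = 22491π/4.

Therefore ∬_D (18x^2 + 18y^2 + 18) dA = 22491π/4.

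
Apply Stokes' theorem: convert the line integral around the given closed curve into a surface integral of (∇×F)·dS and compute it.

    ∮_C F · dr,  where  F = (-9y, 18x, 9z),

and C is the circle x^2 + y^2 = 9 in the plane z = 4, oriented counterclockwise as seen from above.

Let S be the flat disk x^2 + y^2 ≤ 9 in the plane z = 4, with upward unit normal n̂ = ẑ. By Stokes' theorem,

    ∮_C F · dr = ∬_S (∇ × F) · n̂ dS = ∬_D (curl F)_z dA,

where D is the disk x^2 + y^2 ≤ 9.

Compute the curl of F = (-9y, 18x, 9z):
    (∇ × F)_x = ∂F_z/∂y - ∂F_y/∂z = 0,
    (∇ × F)_y = ∂F_x/∂z - ∂F_z/∂x = 0,
    (∇ × F)_z = ∂F_y/∂x - ∂F_x/∂y = 27.

On z = 4, (curl F)_z = 27.

Convert to polar (x = r cos θ, y = r sin θ, dA = r dr dθ); the integrand becomes 27, so

    ∬_D (curl F)_z dA = ∫_0^{2π} ∫_0^{3} (27) · r dr dθ.

Inner (r from 0 to 3): 243/2.
Outer (θ from 0 to 2π): 243π.

Therefore ∮_C F · dr = 243π.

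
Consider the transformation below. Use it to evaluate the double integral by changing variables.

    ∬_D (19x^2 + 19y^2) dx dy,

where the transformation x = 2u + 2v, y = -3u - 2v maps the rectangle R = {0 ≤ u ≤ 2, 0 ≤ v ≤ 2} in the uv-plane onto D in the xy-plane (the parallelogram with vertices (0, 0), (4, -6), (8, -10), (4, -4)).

Compute the Jacobian determinant of (x, y) with respect to (u, v):

    ∂(x,y)/∂(u,v) = | 2  2 | = (2)(-2) - (2)(-3) = 2.
                   | -3  -2 |

Its absolute value is |J| = 2 (the area scaling factor).

Substituting x = 2u + 2v, y = -3u - 2v into the integrand,

    19x^2 + 19y^2 → 247u^2 + 380u v + 152v^2,

so the integral becomes

    ∬_R (247u^2 + 380u v + 152v^2) · |J| du dv = ∫_0^2 ∫_0^2 (494u^2 + 760u v + 304v^2) dv du.

Inner (v): 988u^2 + 1520u + 2432/3.
Outer (u): 7296.

Therefore ∬_D (19x^2 + 19y^2) dx dy = 7296.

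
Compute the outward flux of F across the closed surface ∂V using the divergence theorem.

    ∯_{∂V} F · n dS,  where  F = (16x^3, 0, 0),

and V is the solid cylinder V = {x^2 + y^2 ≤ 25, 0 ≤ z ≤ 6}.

By the divergence theorem,

    ∯_{∂V} F · n dS = ∭_V (∇ · F) dV.

Compute the divergence:
    ∇ · F = ∂F_x/∂x + ∂F_y/∂y + ∂F_z/∂z = 48x^2 + 0 + 0 = 48x^2.

In cylindrical coordinates, x = r cos(θ), y = r sin(θ), z = z, dV = r dr dθ dz, with 0 ≤ r ≤ 5, 0 ≤ θ ≤ 2π, 0 ≤ z ≤ 6.

The integrand, after substitution and multiplying by the volume element, becomes (48r^2cos(θ)^2) · r, so

    ∭_V (∇·F) dV = ∫_0^{2π} ∫_0^{5} ∫_0^{6} (48r^2cos(θ)^2) · r dz dr dθ.

Inner (z from 0 to 6): 288r^3cos(θ)^2.
Middle (r from 0 to 5): 45000cos(θ)^2.
Outer (θ from 0 to 2π): 45000π.

Therefore ∯_{∂V} F · n dS = 45000π.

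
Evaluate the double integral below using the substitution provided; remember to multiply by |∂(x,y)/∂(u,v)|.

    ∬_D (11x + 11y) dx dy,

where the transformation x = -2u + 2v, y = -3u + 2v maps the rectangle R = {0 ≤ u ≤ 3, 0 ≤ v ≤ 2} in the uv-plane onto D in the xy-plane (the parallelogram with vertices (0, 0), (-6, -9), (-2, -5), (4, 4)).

Compute the Jacobian determinant of (x, y) with respect to (u, v):

    ∂(x,y)/∂(u,v) = | -2  2 | = (-2)(2) - (2)(-3) = 2.
                   | -3  2 |

Its absolute value is |J| = 2 (the area scaling factor).

Substituting x = -2u + 2v, y = -3u + 2v into the integrand,

    11x + 11y → -55u + 44v,

so the integral becomes

    ∬_R (-55u + 44v) · |J| du dv = ∫_0^3 ∫_0^2 (-110u + 88v) dv du.

Inner (v): 176 - 220u.
Outer (u): -462.

Therefore ∬_D (11x + 11y) dx dy = -462.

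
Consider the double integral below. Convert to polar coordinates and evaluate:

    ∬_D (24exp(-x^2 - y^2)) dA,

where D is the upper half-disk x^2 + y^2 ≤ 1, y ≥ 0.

The region D is 0 ≤ r ≤ 1, 0 ≤ θ ≤ π in polar coordinates, where x = r cos(θ), y = r sin(θ), and dA = r dr dθ.

Under the substitution, the integrand becomes 24exp(-r^2), so

    ∬_D (24exp(-x^2 - y^2)) dA = ∫_{0}^{π} ∫_{0}^{1} (24exp(-r^2)) · r dr dθ.

Inner integral (in r): ∫_{0}^{1} (24exp(-r^2)) · r dr = 12 - 12exp(-1).

Outer integral (in θ): ∫_{0}^{π} (12 - 12exp(-1)) dθ = -12π exp(-1) + 12π.

Therefore ∬_D (24exp(-x^2 - y^2)) dA = -12π exp(-1) + 12π.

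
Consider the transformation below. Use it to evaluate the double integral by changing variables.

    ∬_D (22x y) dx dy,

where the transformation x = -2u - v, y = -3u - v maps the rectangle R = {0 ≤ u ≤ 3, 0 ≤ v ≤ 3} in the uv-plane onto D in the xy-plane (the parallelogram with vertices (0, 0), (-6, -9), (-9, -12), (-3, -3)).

Compute the Jacobian determinant of (x, y) with respect to (u, v):

    ∂(x,y)/∂(u,v) = | -2  -1 | = (-2)(-1) - (-1)(-3) = -1.
                   | -3  -1 |

Its absolute value is |J| = 1 (the area scaling factor).

Substituting x = -2u - v, y = -3u - v into the integrand,

    22x y → 132u^2 + 110u v + 22v^2,

so the integral becomes

    ∬_R (132u^2 + 110u v + 22v^2) · |J| du dv = ∫_0^3 ∫_0^3 (132u^2 + 110u v + 22v^2) dv du.

Inner (v): 396u^2 + 495u + 198.
Outer (u): 12771/2.

Therefore ∬_D (22x y) dx dy = 12771/2.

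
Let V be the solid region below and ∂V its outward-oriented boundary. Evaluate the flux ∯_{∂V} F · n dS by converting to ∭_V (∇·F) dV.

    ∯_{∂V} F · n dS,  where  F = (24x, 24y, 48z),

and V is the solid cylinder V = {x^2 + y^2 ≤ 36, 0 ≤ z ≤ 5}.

By the divergence theorem,

    ∯_{∂V} F · n dS = ∭_V (∇ · F) dV.

Compute the divergence:
    ∇ · F = ∂F_x/∂x + ∂F_y/∂y + ∂F_z/∂z = 24 + 24 + 48 = 96.

In cylindrical coordinates, x = r cos(θ), y = r sin(θ), z = z, dV = r dr dθ dz, with 0 ≤ r ≤ 6, 0 ≤ θ ≤ 2π, 0 ≤ z ≤ 5.

The integrand, after substitution and multiplying by the volume element, becomes (96) · r, so

    ∭_V (∇·F) dV = ∫_0^{2π} ∫_0^{6} ∫_0^{5} (96) · r dz dr dθ.

Inner (z from 0 to 5): 480r.
Middle (r from 0 to 6): 8640.
Outer (θ from 0 to 2π): 17280π.

Therefore ∯_{∂V} F · n dS = 17280π.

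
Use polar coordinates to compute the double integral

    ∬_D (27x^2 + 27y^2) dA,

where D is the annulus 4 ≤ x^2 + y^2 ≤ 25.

The region D is 2 ≤ r ≤ 5, 0 ≤ θ ≤ 2π in polar coordinates, where x = r cos(θ), y = r sin(θ), and dA = r dr dθ.

Under the substitution, the integrand becomes 27r^2, so

    ∬_D (27x^2 + 27y^2) dA = ∫_{0}^{2π} ∫_{2}^{5} (27r^2) · r dr dθ.

Inner integral (in r): ∫_{2}^{5} (27r^2) · r dr = 16443/4.

Outer integral (in θ): ∫_{0}^{2π} (16443/4) dθ = 16443π/2.

Therefore ∬_D (27x^2 + 27y^2) dA = 16443π/2.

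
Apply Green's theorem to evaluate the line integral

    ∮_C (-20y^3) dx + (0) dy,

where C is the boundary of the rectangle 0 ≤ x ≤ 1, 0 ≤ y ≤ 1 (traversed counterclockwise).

Green's theorem converts the closed line integral into a double integral over the enclosed region D:

    ∮_C P dx + Q dy = ∬_D (∂Q/∂x - ∂P/∂y) dA.

Here P = -20y^3, Q = 0, so

    ∂Q/∂x = 0,    ∂P/∂y = -60y^2,
    ∂Q/∂x - ∂P/∂y = 60y^2.

D is the region 0 ≤ x ≤ 1, 0 ≤ y ≤ 1. Evaluating the double integral:

    ∬_D (60y^2) dA = ∫_0^{1} ∫_0^{1} (60y^2) dy dx.

Inner (y from 0 to 1): 20.
Outer (x from 0 to 1): 20.

Therefore ∮_C P dx + Q dy = 20.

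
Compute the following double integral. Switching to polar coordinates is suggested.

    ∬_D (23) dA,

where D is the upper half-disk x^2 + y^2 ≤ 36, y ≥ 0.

The region D is 0 ≤ r ≤ 6, 0 ≤ θ ≤ π in polar coordinates, where x = r cos(θ), y = r sin(θ), and dA = r dr dθ.

Under the substitution, the integrand becomes 23, so

    ∬_D (23) dA = ∫_{0}^{π} ∫_{0}^{6} (23) · r dr dθ.

Inner integral (in r): ∫_{0}^{6} (23) · r dr = 414.

Outer integral (in θ): ∫_{0}^{π} (414) dθ = 414π.

Therefore ∬_D (23) dA = 414π.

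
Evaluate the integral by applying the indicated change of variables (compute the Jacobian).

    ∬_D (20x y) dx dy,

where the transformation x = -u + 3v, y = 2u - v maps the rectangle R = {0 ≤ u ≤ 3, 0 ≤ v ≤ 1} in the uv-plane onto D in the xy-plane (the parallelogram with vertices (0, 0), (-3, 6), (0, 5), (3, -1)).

Compute the Jacobian determinant of (x, y) with respect to (u, v):

    ∂(x,y)/∂(u,v) = | -1  3 | = (-1)(-1) - (3)(2) = -5.
                   | 2  -1 |

Its absolute value is |J| = 5 (the area scaling factor).

Substituting x = -u + 3v, y = 2u - v into the integrand,

    20x y → -40u^2 + 140u v - 60v^2,

so the integral becomes

    ∬_R (-40u^2 + 140u v - 60v^2) · |J| du dv = ∫_0^3 ∫_0^1 (-200u^2 + 700u v - 300v^2) dv du.

Inner (v): -200u^2 + 350u - 100.
Outer (u): -525.

Therefore ∬_D (20x y) dx dy = -525.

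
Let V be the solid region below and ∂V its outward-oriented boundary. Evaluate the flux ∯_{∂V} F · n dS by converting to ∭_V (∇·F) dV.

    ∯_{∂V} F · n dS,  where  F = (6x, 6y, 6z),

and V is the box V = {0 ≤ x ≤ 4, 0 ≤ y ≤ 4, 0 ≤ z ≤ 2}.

By the divergence theorem,

    ∯_{∂V} F · n dS = ∭_V (∇ · F) dV.

Compute the divergence:
    ∇ · F = ∂F_x/∂x + ∂F_y/∂y + ∂F_z/∂z = 6 + 6 + 6 = 18.

V is a rectangular box, so dV = dx dy dz with 0 ≤ x ≤ 4, 0 ≤ y ≤ 4, 0 ≤ z ≤ 2.

Integrate (18) over V as an iterated integral:

    ∭_V (∇·F) dV = ∫_0^{4} ∫_0^{4} ∫_0^{2} (18) dz dy dx.

Inner (z from 0 to 2): 36.
Middle (y from 0 to 4): 144.
Outer (x from 0 to 4): 576.

Therefore ∯_{∂V} F · n dS = 576.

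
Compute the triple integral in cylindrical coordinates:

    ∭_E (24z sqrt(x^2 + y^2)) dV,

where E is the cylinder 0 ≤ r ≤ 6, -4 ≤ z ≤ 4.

In cylindrical coordinates, x = r cos(θ), y = r sin(θ), z = z, and dV = r dr dθ dz.

The integrand becomes 24r z, so

    ∭_E (24z sqrt(x^2 + y^2)) dV = ∫_{0}^{2π} ∫_{0}^{6} ∫_{-4}^{4} (24r z) · r dz dr dθ.

Inner (z): 0.
Middle (r from 0 to 6): 0.
Outer (θ): 0.

Therefore the triple integral equals 0.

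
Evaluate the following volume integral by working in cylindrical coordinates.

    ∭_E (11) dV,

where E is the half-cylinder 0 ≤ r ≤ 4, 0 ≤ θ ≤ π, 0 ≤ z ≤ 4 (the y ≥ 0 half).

In cylindrical coordinates, x = r cos(θ), y = r sin(θ), z = z, and dV = r dr dθ dz.

The integrand becomes 11, so

    ∭_E (11) dV = ∫_{0}^{π} ∫_{0}^{4} ∫_{0}^{4} (11) · r dz dr dθ.

Inner (z): 44r.
Middle (r from 0 to 4): 352.
Outer (θ): 352π.

Therefore the triple integral equals 352π.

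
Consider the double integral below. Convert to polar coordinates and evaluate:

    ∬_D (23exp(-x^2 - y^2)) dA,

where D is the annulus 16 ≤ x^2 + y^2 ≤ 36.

The region D is 4 ≤ r ≤ 6, 0 ≤ θ ≤ 2π in polar coordinates, where x = r cos(θ), y = r sin(θ), and dA = r dr dθ.

Under the substitution, the integrand becomes 23exp(-r^2), so

    ∬_D (23exp(-x^2 - y^2)) dA = ∫_{0}^{2π} ∫_{4}^{6} (23exp(-r^2)) · r dr dθ.

Inner integral (in r): ∫_{4}^{6} (23exp(-r^2)) · r dr = -(23 - 23exp(20))exp(-36)/2.

Outer integral (in θ): ∫_{0}^{2π} (-(23 - 23exp(20))exp(-36)/2) dθ = -23π (1 - exp(20))exp(-36).

Therefore ∬_D (23exp(-x^2 - y^2)) dA = -23π (1 - exp(20))exp(-36).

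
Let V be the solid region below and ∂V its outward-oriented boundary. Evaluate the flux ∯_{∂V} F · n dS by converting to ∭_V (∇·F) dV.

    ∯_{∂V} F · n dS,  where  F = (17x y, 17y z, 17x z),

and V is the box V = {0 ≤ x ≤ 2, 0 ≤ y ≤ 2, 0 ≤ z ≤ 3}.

By the divergence theorem,

    ∯_{∂V} F · n dS = ∭_V (∇ · F) dV.

Compute the divergence:
    ∇ · F = ∂F_x/∂x + ∂F_y/∂y + ∂F_z/∂z = 17y + 17z + 17x = 17x + 17y + 17z.

V is a rectangular box, so dV = dx dy dz with 0 ≤ x ≤ 2, 0 ≤ y ≤ 2, 0 ≤ z ≤ 3.

Integrate (17x + 17y + 17z) over V as an iterated integral:

    ∭_V (∇·F) dV = ∫_0^{2} ∫_0^{2} ∫_0^{3} (17x + 17y + 17z) dz dy dx.

Inner (z from 0 to 3): 51x + 51y + 153/2.
Middle (y from 0 to 2): 102x + 255.
Outer (x from 0 to 2): 714.

Therefore ∯_{∂V} F · n dS = 714.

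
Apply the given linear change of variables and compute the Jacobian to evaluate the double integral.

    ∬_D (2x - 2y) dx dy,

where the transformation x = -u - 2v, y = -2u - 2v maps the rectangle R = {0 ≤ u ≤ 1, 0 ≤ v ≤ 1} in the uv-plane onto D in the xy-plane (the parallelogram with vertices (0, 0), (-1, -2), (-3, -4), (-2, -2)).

Compute the Jacobian determinant of (x, y) with respect to (u, v):

    ∂(x,y)/∂(u,v) = | -1  -2 | = (-1)(-2) - (-2)(-2) = -2.
                   | -2  -2 |

Its absolute value is |J| = 2 (the area scaling factor).

Substituting x = -u - 2v, y = -2u - 2v into the integrand,

    2x - 2y → 2u,

so the integral becomes

    ∬_R (2u) · |J| du dv = ∫_0^1 ∫_0^1 (4u) dv du.

Inner (v): 4u.
Outer (u): 2.

Therefore ∬_D (2x - 2y) dx dy = 2.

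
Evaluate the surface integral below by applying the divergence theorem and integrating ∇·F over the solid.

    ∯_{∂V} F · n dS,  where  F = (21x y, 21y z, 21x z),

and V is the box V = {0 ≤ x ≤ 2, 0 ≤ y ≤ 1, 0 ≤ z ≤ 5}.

By the divergence theorem,

    ∯_{∂V} F · n dS = ∭_V (∇ · F) dV.

Compute the divergence:
    ∇ · F = ∂F_x/∂x + ∂F_y/∂y + ∂F_z/∂z = 21y + 21z + 21x = 21x + 21y + 21z.

V is a rectangular box, so dV = dx dy dz with 0 ≤ x ≤ 2, 0 ≤ y ≤ 1, 0 ≤ z ≤ 5.

Integrate (21x + 21y + 21z) over V as an iterated integral:

    ∭_V (∇·F) dV = ∫_0^{2} ∫_0^{1} ∫_0^{5} (21x + 21y + 21z) dz dy dx.

Inner (z from 0 to 5): 105x + 105y + 525/2.
Middle (y from 0 to 1): 105x + 315.
Outer (x from 0 to 2): 840.

Therefore ∯_{∂V} F · n dS = 840.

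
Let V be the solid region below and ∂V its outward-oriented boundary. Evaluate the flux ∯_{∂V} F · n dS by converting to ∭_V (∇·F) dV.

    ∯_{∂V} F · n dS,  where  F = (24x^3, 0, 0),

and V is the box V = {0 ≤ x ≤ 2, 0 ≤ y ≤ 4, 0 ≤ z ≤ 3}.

By the divergence theorem,

    ∯_{∂V} F · n dS = ∭_V (∇ · F) dV.

Compute the divergence:
    ∇ · F = ∂F_x/∂x + ∂F_y/∂y + ∂F_z/∂z = 72x^2 + 0 + 0 = 72x^2.

V is a rectangular box, so dV = dx dy dz with 0 ≤ x ≤ 2, 0 ≤ y ≤ 4, 0 ≤ z ≤ 3.

Integrate (72x^2) over V as an iterated integral:

    ∭_V (∇·F) dV = ∫_0^{2} ∫_0^{4} ∫_0^{3} (72x^2) dz dy dx.

Inner (z from 0 to 3): 216x^2.
Middle (y from 0 to 4): 864x^2.
Outer (x from 0 to 2): 2304.

Therefore ∯_{∂V} F · n dS = 2304.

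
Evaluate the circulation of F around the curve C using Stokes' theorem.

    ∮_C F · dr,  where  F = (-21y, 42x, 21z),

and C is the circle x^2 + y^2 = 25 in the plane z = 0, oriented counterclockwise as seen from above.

Let S be the flat disk x^2 + y^2 ≤ 25 in the plane z = 0, with upward unit normal n̂ = ẑ. By Stokes' theorem,

    ∮_C F · dr = ∬_S (∇ × F) · n̂ dS = ∬_D (curl F)_z dA,

where D is the disk x^2 + y^2 ≤ 25.

Compute the curl of F = (-21y, 42x, 21z):
    (∇ × F)_x = ∂F_z/∂y - ∂F_y/∂z = 0,
    (∇ × F)_y = ∂F_x/∂z - ∂F_z/∂x = 0,
    (∇ × F)_z = ∂F_y/∂x - ∂F_x/∂y = 63.

On z = 0, (curl F)_z = 63.

Convert to polar (x = r cos θ, y = r sin θ, dA = r dr dθ); the integrand becomes 63, so

    ∬_D (curl F)_z dA = ∫_0^{2π} ∫_0^{5} (63) · r dr dθ.

Inner (r from 0 to 5): 1575/2.
Outer (θ from 0 to 2π): 1575π.

Therefore ∮_C F · dr = 1575π.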